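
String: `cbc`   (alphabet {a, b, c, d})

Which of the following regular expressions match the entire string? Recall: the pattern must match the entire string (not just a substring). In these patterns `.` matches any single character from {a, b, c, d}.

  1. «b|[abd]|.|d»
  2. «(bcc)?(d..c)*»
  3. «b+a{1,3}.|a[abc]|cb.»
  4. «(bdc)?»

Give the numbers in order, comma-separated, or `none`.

3

1 → no match
2 → no match
3 → match
4 → no match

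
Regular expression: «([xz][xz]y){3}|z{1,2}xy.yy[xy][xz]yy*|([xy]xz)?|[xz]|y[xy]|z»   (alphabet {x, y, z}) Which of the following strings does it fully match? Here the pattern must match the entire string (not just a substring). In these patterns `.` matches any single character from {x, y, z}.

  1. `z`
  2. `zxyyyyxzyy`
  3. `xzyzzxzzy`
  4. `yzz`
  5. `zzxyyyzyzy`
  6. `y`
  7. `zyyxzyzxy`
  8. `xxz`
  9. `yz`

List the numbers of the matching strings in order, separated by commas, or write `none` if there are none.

1 → match
2 → match
3 → no match
4 → no match
5 → no match
6 → no match
7 → no match
8 → match
9 → no match

1, 2, 8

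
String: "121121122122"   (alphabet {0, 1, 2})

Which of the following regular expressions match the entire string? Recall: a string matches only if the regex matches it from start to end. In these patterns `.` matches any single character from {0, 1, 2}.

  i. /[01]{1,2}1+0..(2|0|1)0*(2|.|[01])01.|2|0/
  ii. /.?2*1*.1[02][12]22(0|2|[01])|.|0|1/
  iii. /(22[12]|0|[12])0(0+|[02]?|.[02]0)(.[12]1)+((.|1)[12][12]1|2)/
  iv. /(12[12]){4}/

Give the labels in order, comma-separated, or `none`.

i → no match
ii → no match
iii → no match
iv → match

iv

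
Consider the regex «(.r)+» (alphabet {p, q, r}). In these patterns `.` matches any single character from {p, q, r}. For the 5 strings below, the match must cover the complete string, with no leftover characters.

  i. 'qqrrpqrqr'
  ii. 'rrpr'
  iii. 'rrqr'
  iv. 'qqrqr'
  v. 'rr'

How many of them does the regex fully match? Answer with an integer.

i → no match
ii → match
iii → match
iv → no match
v → match
Total matched: 3

3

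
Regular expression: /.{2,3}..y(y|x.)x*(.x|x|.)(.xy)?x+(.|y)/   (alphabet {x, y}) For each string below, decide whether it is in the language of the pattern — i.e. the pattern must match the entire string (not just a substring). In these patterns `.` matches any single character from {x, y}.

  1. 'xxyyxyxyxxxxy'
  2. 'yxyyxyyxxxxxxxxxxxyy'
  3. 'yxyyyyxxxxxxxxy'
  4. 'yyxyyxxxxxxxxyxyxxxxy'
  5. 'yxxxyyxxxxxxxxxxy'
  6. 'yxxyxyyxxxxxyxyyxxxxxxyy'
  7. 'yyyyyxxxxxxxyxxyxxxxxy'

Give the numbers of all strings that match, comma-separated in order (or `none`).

1, 3, 4, 5, 7

1 → match
2 → no match
3 → match
4 → match
5 → match
6 → no match
7 → match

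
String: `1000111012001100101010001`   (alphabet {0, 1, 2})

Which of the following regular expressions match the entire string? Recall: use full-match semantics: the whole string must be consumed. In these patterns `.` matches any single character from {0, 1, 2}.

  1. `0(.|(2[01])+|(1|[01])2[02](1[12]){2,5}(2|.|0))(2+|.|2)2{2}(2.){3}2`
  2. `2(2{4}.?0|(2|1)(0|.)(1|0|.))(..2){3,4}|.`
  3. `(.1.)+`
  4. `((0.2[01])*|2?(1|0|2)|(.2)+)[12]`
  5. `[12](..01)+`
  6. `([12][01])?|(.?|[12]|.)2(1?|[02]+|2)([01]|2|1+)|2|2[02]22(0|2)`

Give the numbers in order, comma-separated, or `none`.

1 → no match — must start with `0`
2 → no match
3 → no match
4 → no match
5 → match
6 → no match

5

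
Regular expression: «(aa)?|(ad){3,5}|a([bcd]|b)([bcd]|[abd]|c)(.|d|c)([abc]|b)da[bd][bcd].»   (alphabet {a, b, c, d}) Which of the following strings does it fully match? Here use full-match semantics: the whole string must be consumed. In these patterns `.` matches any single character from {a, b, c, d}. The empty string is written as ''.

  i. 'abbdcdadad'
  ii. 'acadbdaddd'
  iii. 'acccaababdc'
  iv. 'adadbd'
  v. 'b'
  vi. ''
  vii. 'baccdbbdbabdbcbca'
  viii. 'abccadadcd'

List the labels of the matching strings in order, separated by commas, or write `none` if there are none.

ii, vi, viii

i → no match
ii → match
iii → no match
iv → no match
v → no match
vi → match
vii → no match
viii → match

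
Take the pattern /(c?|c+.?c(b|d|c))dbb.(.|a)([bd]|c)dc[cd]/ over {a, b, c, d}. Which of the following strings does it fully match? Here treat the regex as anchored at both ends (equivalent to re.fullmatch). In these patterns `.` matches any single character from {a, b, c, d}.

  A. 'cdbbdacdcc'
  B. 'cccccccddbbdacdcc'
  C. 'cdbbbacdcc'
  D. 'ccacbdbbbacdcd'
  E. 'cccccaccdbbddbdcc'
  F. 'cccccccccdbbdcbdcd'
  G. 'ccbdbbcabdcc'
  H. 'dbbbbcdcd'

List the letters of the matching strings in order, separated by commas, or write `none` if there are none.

A, B, C, D, E, F, G, H

A → match
B → match
C → match
D → match
E → match
F → match
G → match
H → match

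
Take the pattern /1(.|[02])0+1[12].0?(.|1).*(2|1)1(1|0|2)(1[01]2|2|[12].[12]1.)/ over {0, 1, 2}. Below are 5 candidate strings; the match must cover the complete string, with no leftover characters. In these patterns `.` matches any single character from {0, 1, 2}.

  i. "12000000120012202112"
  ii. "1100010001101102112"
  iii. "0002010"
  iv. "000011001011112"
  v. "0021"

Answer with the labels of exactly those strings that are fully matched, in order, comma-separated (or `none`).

i

i → match
ii → no match
iii → no match — must start with "1"
iv → no match — must start with "1"
v → no match — must start with "1"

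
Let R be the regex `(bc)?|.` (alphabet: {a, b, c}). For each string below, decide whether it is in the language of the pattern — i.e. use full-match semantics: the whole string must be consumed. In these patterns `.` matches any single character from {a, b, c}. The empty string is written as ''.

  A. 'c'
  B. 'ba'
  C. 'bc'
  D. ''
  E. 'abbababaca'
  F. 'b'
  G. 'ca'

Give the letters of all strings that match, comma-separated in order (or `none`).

A → match
B → no match
C → match
D → match
E → no match
F → match
G → no match

A, C, D, F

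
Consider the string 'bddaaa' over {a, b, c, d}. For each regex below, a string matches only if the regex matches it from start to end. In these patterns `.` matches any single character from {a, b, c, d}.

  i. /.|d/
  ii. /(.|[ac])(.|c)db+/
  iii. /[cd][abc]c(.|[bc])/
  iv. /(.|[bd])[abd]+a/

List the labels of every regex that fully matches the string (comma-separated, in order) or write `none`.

i → no match
ii → no match — must end with 'b'
iii → no match
iv → match

iv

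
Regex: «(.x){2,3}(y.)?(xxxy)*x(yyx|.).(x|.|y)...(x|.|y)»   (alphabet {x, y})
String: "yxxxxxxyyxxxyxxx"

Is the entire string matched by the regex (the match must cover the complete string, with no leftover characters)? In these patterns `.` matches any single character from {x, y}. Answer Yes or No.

Yes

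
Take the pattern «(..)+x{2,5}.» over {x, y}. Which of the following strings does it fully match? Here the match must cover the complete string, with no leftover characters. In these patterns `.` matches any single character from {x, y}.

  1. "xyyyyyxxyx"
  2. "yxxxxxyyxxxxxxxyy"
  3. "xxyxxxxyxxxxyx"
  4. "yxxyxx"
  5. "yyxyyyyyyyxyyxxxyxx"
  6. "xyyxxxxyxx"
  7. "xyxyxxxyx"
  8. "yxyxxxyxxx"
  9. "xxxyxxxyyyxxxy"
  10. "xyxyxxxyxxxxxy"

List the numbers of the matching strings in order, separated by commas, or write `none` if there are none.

1 → no match
2 → no match
3 → no match
4 → no match
5 → no match
6 → no match
7 → no match
8 → no match
9 → match
10 → match

9, 10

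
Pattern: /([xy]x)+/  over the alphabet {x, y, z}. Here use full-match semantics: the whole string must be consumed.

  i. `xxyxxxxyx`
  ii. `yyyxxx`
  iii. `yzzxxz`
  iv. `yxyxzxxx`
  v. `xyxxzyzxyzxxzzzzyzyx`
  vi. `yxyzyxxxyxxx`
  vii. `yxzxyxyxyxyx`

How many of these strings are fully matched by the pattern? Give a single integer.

i → no match
ii → no match
iii → no match — must end with `x`
iv → no match
v → no match
vi → no match
vii → no match
Total matched: 0

0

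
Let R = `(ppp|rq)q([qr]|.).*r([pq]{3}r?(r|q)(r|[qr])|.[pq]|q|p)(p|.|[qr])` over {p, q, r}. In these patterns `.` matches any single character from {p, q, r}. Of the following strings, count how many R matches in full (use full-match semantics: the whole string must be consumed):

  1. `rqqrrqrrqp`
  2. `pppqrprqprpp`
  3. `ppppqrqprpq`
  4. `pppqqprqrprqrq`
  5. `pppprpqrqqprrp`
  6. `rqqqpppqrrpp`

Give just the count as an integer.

1 → match
2 → match
3 → no match
4 → no match
5 → no match
6 → match
Total matched: 3

3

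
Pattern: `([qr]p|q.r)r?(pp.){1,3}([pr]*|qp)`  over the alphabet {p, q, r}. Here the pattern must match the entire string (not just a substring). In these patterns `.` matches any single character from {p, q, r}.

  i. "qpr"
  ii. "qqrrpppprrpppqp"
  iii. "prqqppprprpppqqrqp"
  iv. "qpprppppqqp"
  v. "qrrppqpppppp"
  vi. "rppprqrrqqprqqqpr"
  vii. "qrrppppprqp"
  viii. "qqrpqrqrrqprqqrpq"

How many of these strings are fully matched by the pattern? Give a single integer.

i → no match
ii → no match
iii → no match
iv → no match
v → match
vi → no match
vii → match
viii → no match
Total matched: 2

2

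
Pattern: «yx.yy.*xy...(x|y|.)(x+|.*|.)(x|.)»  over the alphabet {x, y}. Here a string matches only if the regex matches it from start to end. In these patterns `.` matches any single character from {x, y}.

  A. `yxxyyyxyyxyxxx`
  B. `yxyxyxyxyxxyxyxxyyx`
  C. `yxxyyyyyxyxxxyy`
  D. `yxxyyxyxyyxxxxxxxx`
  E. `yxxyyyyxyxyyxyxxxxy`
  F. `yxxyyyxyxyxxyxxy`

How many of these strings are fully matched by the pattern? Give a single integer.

A → match
B → no match
C → match
D → match
E → match
F → match
Total matched: 5

5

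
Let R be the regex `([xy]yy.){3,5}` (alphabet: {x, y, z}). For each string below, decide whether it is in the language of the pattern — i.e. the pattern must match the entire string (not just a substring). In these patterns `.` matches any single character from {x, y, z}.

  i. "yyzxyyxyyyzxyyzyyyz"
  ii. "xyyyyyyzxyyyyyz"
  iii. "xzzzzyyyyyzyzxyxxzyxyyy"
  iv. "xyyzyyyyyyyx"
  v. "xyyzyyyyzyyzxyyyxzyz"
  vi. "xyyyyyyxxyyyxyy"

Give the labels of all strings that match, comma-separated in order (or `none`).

i → no match
ii → no match
iii → no match
iv → match
v → no match
vi → no match

iv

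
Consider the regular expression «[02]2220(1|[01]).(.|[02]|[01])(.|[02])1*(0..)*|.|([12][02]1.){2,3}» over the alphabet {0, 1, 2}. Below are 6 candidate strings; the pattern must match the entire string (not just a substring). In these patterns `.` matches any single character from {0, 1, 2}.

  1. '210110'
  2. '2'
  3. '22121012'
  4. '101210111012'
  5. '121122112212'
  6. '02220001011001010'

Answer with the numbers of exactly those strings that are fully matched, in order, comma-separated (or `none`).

2, 3, 4, 5, 6

1. '210110' → no match
2. '2' → match
3. '22121012' → match
4. '101210111012' → match
5. '121122112212' → match
6 → match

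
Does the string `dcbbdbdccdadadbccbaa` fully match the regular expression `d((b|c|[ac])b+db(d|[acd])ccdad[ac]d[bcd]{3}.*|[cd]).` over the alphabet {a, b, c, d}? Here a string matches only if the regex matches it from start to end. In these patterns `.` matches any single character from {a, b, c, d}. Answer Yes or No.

Yes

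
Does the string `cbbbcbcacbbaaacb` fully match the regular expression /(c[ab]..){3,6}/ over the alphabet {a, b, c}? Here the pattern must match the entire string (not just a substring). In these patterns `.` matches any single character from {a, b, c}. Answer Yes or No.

No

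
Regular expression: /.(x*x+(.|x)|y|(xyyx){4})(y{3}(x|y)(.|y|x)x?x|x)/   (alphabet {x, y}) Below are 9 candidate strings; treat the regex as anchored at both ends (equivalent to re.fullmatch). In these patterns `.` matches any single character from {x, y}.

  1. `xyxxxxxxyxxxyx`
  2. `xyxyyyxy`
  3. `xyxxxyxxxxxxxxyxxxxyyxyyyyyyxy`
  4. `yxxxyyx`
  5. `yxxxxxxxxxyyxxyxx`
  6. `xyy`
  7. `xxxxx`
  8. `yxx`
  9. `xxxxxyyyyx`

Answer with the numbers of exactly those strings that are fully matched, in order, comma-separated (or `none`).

1 → no match
2 → no match — must end with `x`
3 → no match — must end with `x`
4 → no match
5 → no match
6 → no match — must end with `x`
7 → match
8 → no match
9 → no match

7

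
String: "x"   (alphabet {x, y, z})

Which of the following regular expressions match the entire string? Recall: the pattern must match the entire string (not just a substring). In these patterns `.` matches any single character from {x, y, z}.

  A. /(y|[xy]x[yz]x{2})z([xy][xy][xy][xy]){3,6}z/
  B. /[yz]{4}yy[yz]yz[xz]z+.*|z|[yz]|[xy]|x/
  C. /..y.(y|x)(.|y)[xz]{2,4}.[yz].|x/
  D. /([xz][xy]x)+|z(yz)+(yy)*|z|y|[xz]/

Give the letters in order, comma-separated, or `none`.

B, C, D

A → no match — must end with "z"
B → match
C → match
D → match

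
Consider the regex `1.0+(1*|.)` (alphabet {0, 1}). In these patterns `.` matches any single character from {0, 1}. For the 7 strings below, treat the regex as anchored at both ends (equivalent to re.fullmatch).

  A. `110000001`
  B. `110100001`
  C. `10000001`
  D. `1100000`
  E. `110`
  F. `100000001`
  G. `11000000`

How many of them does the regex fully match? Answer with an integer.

A → match
B → no match
C → match
D → match
E → match
F → match
G → match
Total matched: 6

6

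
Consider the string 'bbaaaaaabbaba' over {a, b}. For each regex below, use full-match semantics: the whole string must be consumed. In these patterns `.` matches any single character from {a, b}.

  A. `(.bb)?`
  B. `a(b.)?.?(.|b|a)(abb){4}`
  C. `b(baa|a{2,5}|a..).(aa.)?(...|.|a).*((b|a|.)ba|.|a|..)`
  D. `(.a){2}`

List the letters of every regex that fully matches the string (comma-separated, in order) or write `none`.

C

A → no match
B → no match — must start with 'a'
C → match
D → no match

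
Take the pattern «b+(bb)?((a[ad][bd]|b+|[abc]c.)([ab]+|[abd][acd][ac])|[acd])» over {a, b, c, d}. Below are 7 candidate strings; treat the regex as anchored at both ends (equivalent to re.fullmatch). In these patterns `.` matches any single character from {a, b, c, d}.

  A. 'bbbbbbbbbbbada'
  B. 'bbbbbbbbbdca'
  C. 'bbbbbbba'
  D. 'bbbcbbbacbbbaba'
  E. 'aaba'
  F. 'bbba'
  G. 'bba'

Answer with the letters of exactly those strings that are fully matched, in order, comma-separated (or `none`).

A, B, C, F, G

A → match
B → match
C → match
D → no match
E → no match — must start with 'b'
F → match
G → match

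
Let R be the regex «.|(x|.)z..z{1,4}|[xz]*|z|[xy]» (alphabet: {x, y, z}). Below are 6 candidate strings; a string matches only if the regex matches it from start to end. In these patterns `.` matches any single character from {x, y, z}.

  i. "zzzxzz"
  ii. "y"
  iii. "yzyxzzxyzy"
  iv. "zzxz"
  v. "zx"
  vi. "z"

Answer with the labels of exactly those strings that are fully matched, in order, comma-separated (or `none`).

i → match
ii → match
iii → no match
iv → match
v → match
vi → match

i, ii, iv, v, vi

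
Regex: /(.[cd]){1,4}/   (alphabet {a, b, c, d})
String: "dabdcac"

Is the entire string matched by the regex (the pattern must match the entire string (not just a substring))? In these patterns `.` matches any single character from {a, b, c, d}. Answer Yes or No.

No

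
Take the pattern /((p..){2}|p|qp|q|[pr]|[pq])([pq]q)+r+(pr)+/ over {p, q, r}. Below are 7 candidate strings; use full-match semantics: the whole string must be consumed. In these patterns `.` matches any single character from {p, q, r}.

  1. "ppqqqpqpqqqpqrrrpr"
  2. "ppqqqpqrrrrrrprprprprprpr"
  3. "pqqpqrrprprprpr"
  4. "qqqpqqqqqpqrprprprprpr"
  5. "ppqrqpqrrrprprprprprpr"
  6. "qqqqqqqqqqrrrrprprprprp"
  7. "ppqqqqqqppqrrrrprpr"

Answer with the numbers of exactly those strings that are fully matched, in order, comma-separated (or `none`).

1 → match
2 → match
3 → match
4 → match
5 → no match
6 → no match — must end with "pr"
7 → no match

1, 2, 3, 4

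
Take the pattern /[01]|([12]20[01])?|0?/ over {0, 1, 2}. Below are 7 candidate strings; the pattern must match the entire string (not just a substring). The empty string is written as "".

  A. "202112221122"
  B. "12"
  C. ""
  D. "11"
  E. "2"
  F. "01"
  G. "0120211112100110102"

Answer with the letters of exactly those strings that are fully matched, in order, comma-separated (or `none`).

A → no match
B → no match
C → match
D → no match
E → no match
F → no match
G → no match

C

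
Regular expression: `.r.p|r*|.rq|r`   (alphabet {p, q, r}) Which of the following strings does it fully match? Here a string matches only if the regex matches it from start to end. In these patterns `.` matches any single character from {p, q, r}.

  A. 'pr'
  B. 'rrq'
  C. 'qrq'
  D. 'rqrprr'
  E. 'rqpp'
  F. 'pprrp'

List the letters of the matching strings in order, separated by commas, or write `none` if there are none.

B, C

A. 'pr' → no match
B. 'rrq' → match
C. 'qrq' → match
D. 'rqrprr' → no match
E. 'rqpp' → no match
F. 'pprrp' → no match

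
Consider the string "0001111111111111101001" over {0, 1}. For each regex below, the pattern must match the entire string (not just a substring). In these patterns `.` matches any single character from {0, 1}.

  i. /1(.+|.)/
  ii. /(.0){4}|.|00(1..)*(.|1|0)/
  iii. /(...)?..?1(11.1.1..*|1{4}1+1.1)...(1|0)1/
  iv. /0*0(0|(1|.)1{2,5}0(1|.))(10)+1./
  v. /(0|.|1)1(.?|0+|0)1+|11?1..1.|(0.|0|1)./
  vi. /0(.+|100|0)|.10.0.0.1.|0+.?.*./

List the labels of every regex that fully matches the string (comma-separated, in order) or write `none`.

iii, vi

i → no match — must start with "1"
ii → no match
iii → match
iv → no match
v → no match
vi → match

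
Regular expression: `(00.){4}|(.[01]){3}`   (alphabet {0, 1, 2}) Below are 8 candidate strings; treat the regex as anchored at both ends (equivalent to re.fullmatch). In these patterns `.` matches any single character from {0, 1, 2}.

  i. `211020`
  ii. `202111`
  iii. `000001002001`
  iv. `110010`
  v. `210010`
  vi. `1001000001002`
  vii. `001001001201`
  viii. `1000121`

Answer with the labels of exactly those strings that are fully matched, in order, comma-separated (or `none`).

i, ii, iii, iv, v

i. `211020` → match
ii. `202111` → match
iii. `000001002001` → match
iv. `110010` → match
v. `210010` → match
vi → no match
vii. `001001001201` → no match
viii. `1000121` → no match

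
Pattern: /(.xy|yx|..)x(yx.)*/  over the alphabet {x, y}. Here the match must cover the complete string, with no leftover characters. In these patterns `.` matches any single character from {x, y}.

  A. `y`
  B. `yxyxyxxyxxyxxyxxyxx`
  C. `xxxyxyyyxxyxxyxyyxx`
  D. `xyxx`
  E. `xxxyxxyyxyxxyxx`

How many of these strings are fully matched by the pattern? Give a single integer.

1

A → no match
B → match
C → no match
D → no match
E → no match
Total matched: 1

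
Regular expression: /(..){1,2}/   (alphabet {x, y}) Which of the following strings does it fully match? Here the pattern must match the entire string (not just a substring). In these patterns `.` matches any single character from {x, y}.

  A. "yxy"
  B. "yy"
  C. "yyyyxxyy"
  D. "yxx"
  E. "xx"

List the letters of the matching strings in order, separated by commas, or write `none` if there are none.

A → no match
B → match
C → no match
D → no match
E → match

B, E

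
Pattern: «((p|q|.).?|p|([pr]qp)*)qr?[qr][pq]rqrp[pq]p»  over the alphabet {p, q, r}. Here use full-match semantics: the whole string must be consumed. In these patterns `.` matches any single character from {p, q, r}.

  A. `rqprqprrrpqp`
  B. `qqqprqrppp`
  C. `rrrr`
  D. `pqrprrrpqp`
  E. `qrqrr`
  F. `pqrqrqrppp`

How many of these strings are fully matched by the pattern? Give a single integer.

A → no match
B → match
C → no match — must end with `p`
D → no match
E → no match — must end with `p`
F → match
Total matched: 2

2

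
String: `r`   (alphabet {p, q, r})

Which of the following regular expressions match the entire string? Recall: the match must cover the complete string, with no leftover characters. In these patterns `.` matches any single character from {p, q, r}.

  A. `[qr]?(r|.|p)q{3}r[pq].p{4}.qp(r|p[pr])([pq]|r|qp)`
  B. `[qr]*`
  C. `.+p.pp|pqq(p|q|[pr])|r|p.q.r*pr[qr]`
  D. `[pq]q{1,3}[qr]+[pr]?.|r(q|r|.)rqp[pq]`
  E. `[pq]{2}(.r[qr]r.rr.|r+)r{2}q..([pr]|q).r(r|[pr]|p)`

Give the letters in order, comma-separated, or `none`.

B, C

A → no match
B → match
C → match
D → no match
E → no match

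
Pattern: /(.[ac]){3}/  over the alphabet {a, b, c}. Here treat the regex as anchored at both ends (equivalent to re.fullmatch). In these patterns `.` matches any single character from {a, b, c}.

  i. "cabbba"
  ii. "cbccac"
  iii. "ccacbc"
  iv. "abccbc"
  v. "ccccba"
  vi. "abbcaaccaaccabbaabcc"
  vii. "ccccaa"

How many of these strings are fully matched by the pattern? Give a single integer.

3

i. "cabbba" → no match
ii. "cbccac" → no match
iii. "ccacbc" → match
iv. "abccbc" → no match
v. "ccccba" → match
vi → no match
vii. "ccccaa" → match
Total matched: 3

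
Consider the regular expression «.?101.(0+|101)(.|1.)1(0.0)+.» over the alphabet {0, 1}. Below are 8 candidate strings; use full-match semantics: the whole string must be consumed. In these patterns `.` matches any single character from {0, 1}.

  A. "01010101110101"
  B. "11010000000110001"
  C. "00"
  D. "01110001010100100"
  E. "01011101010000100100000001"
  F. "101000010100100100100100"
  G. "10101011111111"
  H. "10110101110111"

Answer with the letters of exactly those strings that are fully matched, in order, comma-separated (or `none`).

A → match
B → match
C. "00" → no match
D → no match
E → match
F → match
G → no match
H → no match

A, B, E, F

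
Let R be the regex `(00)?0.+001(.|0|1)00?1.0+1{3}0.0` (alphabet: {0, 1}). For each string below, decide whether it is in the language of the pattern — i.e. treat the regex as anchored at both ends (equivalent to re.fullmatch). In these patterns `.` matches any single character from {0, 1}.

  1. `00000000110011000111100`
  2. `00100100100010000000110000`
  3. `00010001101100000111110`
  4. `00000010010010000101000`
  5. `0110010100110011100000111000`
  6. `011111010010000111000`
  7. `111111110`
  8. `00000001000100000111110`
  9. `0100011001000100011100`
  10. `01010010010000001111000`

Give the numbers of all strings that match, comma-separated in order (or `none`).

1 → no match
2 → no match
3 → no match
4 → no match
5 → no match
6 → no match
7 → no match
8 → no match
9 → no match
10 → no match

none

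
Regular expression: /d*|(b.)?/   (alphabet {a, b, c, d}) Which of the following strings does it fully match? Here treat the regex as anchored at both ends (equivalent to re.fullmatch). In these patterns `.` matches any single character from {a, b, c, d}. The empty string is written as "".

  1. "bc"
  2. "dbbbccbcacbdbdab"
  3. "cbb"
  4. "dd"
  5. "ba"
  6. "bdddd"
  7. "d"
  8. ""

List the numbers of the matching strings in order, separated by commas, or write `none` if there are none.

1. "bc" → match
2 → no match
3. "cbb" → no match
4. "dd" → match
5. "ba" → match
6. "bdddd" → no match
7. "d" → match
8. "" → match

1, 4, 5, 7, 8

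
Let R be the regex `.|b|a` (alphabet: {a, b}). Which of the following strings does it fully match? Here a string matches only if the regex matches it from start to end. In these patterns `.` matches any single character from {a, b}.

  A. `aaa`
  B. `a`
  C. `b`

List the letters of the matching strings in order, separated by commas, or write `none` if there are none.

A → no match
B → match
C → match

B, C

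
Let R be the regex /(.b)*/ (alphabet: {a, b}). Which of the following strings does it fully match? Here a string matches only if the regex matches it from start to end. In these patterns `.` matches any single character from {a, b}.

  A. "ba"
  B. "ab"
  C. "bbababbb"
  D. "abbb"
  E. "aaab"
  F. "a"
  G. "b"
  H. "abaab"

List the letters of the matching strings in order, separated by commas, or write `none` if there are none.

A. "ba" → no match
B. "ab" → match
C. "bbababbb" → match
D. "abbb" → match
E. "aaab" → no match
F. "a" → no match
G. "b" → no match
H. "abaab" → no match

B, C, D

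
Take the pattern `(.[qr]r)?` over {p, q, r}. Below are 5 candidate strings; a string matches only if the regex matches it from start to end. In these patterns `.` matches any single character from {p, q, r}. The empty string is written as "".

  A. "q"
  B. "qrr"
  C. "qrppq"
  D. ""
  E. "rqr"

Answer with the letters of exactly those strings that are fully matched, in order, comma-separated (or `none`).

B, D, E

A → no match
B → match
C → no match
D → match
E → match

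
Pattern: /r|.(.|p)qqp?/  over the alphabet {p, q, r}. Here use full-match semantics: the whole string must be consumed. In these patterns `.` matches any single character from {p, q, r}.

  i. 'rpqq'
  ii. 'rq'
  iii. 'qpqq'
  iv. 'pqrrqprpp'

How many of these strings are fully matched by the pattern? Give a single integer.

2

i. 'rpqq' → match
ii. 'rq' → no match
iii. 'qpqq' → match
iv. 'pqrrqprpp' → no match
Total matched: 2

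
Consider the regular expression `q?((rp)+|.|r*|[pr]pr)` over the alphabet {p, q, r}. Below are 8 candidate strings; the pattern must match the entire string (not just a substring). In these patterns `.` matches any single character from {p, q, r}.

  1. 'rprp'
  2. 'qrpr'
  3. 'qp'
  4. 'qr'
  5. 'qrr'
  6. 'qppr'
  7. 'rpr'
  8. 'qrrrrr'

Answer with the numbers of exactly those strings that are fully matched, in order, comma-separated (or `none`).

1, 2, 3, 4, 5, 6, 7, 8

1 → match
2 → match
3 → match
4 → match
5 → match
6 → match
7 → match
8 → match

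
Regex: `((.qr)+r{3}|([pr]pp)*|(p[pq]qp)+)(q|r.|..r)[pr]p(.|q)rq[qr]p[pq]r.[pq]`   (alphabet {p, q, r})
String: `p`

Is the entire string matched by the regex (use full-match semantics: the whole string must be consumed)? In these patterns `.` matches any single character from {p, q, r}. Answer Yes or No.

No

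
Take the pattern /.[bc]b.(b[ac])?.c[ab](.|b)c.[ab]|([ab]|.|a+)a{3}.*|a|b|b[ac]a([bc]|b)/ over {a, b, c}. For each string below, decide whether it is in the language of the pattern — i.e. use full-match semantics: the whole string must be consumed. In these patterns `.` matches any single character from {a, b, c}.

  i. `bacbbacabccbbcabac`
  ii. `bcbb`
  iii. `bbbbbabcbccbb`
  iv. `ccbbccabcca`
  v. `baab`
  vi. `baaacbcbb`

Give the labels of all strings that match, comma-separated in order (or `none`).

i → no match
ii → no match
iii → match
iv → match
v → match
vi → match

iii, iv, v, vi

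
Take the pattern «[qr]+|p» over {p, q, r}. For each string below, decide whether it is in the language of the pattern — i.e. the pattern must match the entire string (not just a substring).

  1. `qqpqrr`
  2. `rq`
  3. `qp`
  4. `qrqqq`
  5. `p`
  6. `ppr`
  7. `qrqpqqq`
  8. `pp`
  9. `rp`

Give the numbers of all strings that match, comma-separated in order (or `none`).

1. `qqpqrr` → no match
2. `rq` → match
3. `qp` → no match
4. `qrqqq` → match
5. `p` → match
6. `ppr` → no match
7. `qrqpqqq` → no match
8. `pp` → no match
9. `rp` → no match

2, 4, 5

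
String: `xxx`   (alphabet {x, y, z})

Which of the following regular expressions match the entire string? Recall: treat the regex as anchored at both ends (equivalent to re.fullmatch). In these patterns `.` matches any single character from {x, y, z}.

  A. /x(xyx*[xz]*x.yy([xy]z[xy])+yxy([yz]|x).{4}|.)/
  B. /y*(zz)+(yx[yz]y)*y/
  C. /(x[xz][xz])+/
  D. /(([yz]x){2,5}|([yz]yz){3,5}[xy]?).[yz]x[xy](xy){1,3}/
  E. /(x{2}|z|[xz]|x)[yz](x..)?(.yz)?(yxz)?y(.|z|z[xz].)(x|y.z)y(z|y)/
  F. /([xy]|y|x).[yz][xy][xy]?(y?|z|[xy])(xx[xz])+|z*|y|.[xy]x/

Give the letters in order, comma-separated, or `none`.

C, F

A → no match
B → no match — must end with `y`
C → match
D → no match — must end with `xy`
E → no match
F → match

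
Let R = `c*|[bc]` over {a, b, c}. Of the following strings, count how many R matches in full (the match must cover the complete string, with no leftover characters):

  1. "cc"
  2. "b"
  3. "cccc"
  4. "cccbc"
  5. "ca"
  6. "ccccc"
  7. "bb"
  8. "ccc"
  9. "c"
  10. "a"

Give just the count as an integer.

1. "cc" → match
2. "b" → match
3. "cccc" → match
4. "cccbc" → no match
5. "ca" → no match
6. "ccccc" → match
7. "bb" → no match
8. "ccc" → match
9. "c" → match
10. "a" → no match
Total matched: 6

6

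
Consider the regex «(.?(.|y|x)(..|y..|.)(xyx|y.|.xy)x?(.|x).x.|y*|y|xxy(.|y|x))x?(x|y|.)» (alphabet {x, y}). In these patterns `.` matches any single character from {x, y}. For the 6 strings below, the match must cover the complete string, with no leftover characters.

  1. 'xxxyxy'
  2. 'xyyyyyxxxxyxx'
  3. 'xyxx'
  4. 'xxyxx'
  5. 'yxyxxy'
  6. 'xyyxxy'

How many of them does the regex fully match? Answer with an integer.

2

1 → no match
2 → match
3 → no match
4 → match
5 → no match
6 → no match
Total matched: 2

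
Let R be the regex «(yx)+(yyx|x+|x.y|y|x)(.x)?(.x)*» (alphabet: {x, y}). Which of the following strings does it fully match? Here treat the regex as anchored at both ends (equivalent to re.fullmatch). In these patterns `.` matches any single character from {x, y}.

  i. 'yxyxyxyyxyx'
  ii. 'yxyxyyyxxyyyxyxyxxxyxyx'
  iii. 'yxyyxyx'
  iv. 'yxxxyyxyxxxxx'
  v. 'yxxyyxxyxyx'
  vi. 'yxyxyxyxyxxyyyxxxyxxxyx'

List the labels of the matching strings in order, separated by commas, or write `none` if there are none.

i → match
ii → no match
iii → match
iv → match
v → match
vi → match

i, iii, iv, v, vi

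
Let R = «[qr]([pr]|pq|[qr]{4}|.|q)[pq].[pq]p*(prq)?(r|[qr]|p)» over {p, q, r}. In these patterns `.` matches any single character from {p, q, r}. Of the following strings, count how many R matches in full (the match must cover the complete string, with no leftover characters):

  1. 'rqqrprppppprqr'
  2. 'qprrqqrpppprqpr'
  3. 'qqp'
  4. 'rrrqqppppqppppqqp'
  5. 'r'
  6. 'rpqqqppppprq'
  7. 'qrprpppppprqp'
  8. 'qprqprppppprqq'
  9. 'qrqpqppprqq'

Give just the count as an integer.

1 → no match
2 → no match
3 → no match
4 → no match
5 → no match
6 → no match
7 → match
8 → no match
9 → match
Total matched: 2

2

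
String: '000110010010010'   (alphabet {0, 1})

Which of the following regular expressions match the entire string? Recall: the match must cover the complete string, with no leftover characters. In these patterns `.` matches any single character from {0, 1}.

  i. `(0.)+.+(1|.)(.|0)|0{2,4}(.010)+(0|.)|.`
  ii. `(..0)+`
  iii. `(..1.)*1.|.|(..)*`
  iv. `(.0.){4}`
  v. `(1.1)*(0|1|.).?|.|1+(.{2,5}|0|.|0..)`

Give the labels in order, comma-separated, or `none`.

i → match
ii → match
iii → no match
iv → no match
v → no match

i, ii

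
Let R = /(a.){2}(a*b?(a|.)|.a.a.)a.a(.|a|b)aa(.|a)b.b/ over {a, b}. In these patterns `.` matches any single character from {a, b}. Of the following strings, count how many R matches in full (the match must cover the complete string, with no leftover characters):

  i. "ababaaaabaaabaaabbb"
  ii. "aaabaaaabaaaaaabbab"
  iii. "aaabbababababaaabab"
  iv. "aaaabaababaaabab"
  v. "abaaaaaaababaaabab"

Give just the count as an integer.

i → match
ii → match
iii → match
iv → match
v → match
Total matched: 5

5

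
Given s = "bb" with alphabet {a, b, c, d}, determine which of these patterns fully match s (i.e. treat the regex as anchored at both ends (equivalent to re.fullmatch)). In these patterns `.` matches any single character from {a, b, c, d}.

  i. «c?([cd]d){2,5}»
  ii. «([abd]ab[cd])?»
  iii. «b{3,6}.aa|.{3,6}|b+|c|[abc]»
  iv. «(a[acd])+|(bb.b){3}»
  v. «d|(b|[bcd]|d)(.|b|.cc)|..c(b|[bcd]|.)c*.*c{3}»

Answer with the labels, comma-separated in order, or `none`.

iii, v

i → no match — must end with "d"
ii → no match
iii → match
iv → no match
v → match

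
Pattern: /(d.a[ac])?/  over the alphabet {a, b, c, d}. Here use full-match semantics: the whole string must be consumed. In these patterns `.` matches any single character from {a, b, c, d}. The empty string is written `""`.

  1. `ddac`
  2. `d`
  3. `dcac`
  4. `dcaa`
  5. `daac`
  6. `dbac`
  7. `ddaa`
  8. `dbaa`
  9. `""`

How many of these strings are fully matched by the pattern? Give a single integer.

8

1 → match
2 → no match
3 → match
4 → match
5 → match
6 → match
7 → match
8 → match
9 → match
Total matched: 8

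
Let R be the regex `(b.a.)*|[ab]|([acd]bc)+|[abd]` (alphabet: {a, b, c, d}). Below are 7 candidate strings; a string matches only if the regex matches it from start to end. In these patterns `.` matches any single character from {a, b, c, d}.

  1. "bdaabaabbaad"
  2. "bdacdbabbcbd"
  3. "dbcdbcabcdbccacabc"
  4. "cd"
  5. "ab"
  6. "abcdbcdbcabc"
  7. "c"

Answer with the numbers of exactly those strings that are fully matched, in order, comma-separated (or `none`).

1. "bdaabaabbaad" → match
2. "bdacdbabbcbd" → no match
3 → no match
4. "cd" → no match
5. "ab" → no match
6. "abcdbcdbcabc" → match
7. "c" → no match

1, 6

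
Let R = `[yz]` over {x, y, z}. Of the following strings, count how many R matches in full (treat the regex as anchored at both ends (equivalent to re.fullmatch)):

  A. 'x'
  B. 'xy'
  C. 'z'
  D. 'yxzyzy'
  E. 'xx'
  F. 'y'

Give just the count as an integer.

2

A. 'x' → no match
B. 'xy' → no match
C. 'z' → match
D. 'yxzyzy' → no match
E. 'xx' → no match
F. 'y' → match
Total matched: 2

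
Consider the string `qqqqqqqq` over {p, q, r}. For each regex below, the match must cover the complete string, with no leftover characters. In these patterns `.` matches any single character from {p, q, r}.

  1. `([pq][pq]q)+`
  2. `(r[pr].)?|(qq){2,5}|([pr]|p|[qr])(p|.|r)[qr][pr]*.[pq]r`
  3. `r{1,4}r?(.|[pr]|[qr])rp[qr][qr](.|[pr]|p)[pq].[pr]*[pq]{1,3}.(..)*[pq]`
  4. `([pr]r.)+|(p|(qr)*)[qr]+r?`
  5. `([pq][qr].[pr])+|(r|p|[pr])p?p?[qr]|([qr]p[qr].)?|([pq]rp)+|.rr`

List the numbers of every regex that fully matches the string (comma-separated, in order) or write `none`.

2, 4

1 → no match
2 → match
3 → no match — must start with `r`
4 → match
5 → no match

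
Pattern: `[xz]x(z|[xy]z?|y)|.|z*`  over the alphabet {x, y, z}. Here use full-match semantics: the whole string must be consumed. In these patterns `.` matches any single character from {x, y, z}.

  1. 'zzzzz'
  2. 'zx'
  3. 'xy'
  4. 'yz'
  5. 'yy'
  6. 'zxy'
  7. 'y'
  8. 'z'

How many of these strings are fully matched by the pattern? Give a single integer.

1 → match
2 → no match
3 → no match
4 → no match
5 → no match
6 → match
7 → match
8 → match
Total matched: 4

4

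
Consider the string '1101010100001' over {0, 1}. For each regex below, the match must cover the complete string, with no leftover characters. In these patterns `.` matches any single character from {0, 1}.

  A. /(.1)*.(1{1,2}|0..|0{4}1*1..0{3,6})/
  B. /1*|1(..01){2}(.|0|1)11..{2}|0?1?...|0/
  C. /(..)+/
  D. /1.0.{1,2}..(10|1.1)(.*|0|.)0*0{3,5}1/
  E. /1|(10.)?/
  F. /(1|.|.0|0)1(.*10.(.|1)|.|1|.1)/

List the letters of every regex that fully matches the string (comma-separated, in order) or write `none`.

A → no match
B → no match
C → no match
D → match
E → no match
F → no match

D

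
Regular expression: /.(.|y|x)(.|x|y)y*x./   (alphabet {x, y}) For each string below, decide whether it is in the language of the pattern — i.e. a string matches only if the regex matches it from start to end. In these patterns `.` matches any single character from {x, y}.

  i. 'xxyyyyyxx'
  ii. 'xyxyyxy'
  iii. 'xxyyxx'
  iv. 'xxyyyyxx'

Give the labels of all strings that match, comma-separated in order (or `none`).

i, ii, iii, iv

i → match
ii → match
iii → match
iv → match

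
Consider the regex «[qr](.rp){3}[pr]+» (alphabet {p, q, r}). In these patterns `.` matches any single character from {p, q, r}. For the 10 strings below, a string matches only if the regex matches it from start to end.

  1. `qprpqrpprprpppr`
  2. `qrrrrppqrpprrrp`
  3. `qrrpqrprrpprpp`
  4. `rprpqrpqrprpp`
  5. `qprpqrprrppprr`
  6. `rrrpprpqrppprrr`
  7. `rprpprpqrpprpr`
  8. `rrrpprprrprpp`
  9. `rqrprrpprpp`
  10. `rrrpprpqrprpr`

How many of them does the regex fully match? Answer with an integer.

9

1 → match
2 → no match
3 → match
4 → match
5 → match
6 → match
7 → match
8 → match
9 → match
10 → match
Total matched: 9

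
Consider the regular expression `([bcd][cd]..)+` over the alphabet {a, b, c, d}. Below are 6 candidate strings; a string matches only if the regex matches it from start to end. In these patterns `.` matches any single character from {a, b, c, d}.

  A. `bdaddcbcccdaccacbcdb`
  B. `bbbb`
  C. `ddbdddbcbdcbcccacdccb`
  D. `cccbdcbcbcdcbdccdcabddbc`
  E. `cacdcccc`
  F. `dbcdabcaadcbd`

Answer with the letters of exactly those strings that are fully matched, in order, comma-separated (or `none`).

A, D

A → match
B. `bbbb` → no match
C → no match
D → match
E. `cacdcccc` → no match
F → no match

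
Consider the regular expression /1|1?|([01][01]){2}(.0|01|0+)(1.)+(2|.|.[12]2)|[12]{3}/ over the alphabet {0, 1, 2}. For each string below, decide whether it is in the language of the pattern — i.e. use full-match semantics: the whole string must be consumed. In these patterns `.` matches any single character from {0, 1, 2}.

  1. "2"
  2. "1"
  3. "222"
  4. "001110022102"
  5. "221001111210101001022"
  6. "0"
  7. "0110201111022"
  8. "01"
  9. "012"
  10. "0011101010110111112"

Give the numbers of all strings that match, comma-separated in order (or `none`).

2, 3, 7

1 → no match
2 → match
3 → match
4 → no match
5 → no match
6 → no match
7 → match
8 → no match
9 → no match
10 → no match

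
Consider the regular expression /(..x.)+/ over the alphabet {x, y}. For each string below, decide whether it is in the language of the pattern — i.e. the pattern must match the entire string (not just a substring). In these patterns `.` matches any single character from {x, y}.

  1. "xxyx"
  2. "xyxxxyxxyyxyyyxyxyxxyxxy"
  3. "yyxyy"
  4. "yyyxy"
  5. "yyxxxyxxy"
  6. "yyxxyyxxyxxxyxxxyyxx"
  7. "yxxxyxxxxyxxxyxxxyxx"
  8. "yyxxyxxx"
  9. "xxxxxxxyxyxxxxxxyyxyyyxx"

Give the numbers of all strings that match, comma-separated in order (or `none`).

1. "xxyx" → no match
2 → match
3. "yyxyy" → no match
4. "yyyxy" → no match
5. "yyxxxyxxy" → no match
6 → match
7 → match
8. "yyxxyxxx" → match
9 → match

2, 6, 7, 8, 9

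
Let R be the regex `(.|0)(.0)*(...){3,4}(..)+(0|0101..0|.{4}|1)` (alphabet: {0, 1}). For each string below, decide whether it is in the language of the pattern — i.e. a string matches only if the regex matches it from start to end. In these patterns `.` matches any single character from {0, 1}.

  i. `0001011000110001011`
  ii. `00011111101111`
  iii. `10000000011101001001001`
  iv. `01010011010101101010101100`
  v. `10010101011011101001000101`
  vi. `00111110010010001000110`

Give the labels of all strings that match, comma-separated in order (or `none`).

i → match
ii → no match
iii → match
iv → match
v → match
vi → match

i, iii, iv, v, vi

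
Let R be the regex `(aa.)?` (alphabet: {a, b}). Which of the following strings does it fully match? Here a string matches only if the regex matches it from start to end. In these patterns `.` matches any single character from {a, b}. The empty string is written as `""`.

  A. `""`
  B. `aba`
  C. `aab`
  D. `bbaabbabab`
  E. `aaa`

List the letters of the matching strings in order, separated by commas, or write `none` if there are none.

A, C, E

A → match
B → no match
C → match
D → no match
E → match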